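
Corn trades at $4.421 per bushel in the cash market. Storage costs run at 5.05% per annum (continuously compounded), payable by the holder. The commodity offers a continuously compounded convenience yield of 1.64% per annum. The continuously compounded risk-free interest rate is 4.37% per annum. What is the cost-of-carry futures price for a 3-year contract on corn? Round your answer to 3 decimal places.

$5.583 per bushel

Net carry = r + u − y = 0.0437 + 0.0505 − 0.0164 = 0.0778
F = S·e^((r+u−y)T) = 4.421 · e^(0.0778 × 3) = 4.421 · e^0.233400
= 4.421 × 1.262887 = $5.583 per bushel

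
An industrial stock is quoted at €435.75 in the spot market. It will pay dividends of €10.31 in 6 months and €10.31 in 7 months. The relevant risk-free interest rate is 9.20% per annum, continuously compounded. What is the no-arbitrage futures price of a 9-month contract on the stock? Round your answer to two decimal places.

PV(dividends) I = 10.31·e^(−0.0920·6/12) + 10.31·e^(−0.0920·7/12)
I = 9.8465 + 9.7713 = 19.6178
F = (S − I)·e^(rT) = (435.75 − 19.6178) · e^(0.0920·9/12)
= 416.1322 · e^0.069000 = 416.1322 × 1.071436 = €445.86

€445.86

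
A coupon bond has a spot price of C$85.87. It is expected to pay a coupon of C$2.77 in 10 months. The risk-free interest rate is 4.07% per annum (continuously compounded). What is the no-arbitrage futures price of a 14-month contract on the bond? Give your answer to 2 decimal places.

PV(coupons) I = 2.77·e^(−0.0407·10/12)
I = 2.6776
F = (S − I)·e^(rT) = (85.87 − 2.6776) · e^(0.0407·14/12)
= 83.1924 · e^0.047483 = 83.1924 × 1.048628 = C$87.24

C$87.24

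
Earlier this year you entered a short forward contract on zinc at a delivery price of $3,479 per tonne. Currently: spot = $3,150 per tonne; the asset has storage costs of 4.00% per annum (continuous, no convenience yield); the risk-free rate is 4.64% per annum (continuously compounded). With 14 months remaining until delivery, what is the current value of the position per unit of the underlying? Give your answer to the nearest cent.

-$4.81 per tonne

Current fair forward for the remaining 14 months: F = S·e^((r + u)·T), (r + u) = 0.0464 + 0.0400 = 0.0864
F = 3150 · e^(0.0864 × 14/12) = 3150 × 1.10605541 = 3484.0745
Value of long forward = (F − K)·e^(−rT) = (3484.0745 − 3479) · e^(−0.0464·14/12)
= 5.0745 × 0.94730579 = 4.81
Short position value = −(long value) = -$4.81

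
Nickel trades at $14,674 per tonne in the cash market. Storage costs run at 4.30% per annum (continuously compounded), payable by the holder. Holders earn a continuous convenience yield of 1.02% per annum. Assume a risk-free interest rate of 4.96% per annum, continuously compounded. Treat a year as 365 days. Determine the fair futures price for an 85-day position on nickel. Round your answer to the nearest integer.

$14,958 per tonne

Net carry = r + u − y = 0.0496 + 0.0430 − 0.0102 = 0.0824
F = S·e^((r+u−y)T) = 14674 · e^(0.0824 × 85/365) = 14674 · e^0.019189
= 14674 × 1.019374 = $14,958 per tonne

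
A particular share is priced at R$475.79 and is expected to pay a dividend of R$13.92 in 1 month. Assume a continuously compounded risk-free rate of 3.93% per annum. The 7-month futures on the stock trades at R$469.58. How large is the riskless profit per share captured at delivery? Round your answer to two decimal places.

R$3.05 per share

PV(dividends) I = 13.92·e^(−0.0393·1/12) = 13.8745
Fair futures F* = (S − I)·e^(rT) = (475.79 − 13.8745)·e^0.022925 = 461.9155 × 1.023190 = 472.6273
Market R$469.58 < fair 472.6273: forward underpriced → reverse cash-and-carry (short the stock, invest proceeds at r, pay the dividends, go long the forward).
Profit at T = |F_mkt − F*| = |469.58 − 472.6273| = R$3.05 per share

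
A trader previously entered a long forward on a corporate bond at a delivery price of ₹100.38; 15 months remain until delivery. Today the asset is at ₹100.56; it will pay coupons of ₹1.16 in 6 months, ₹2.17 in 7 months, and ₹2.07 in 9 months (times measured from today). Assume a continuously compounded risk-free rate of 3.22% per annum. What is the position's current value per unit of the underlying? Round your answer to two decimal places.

-₹1.15

PV(remaining coupons) I = 1.16·e^(−0.0322·6/12) + 2.17·e^(−0.0322·7/12) + 2.07·e^(−0.0322·9/12) = 5.2917
Current forward F = (S − I)·e^(rT) = (100.56 − 5.2917)·e^(0.0322·15/12) = 95.2683 × 1.041071 = 99.1811
Value (long) = (F − K)·e^(−rT) = (99.1811 − 100.38) × 0.960549 = -1.1516
Value = -₹1.15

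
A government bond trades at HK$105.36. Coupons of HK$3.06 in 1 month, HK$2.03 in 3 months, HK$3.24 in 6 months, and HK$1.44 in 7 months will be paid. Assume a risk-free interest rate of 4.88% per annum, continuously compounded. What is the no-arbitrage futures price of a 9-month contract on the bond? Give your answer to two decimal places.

HK$99.31

PV(coupons) I = 3.06·e^(−0.0488·1/12) + 2.03·e^(−0.0488·3/12) + 3.24·e^(−0.0488·6/12) + 1.44·e^(−0.0488·7/12)
I = 3.0476 + 2.0054 + 3.1619 + 1.3996 = 9.6145
F = (S − I)·e^(rT) = (105.36 − 9.6145) · e^(0.0488·9/12)
= 95.7455 · e^0.036600 = 95.7455 × 1.037278 = HK$99.31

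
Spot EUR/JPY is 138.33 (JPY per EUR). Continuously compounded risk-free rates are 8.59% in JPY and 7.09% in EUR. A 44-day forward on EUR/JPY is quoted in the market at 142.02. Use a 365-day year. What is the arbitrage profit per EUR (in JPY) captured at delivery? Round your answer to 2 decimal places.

Fair forward: F* = S·e^(carry·T), with carry = (r_JPY − r_EUR) = 0.0859 − 0.0709 = 0.0150
F* = 138.33 · e^(0.0150 × 44/365) = 138.33 · e^0.001808 = 138.33 × 1.001810 = 138.5804
Market 142.02 > fair 138.5804: forward overpriced → cash-and-carry (buy spot, short the forward).
At maturity, profit = |F_mkt − F*| = |142.02 − 138.5804| = 3.44 per EUR (in JPY)

3.44 per EUR (in JPY)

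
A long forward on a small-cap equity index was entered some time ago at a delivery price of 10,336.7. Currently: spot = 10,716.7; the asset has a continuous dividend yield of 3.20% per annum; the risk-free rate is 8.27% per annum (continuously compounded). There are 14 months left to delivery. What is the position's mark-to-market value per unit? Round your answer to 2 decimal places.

938.00

Current fair forward for the remaining 14 months: F = S·e^((r − q)·T), (r − q) = 0.0827 − 0.0320 = 0.0507
F = 10716.7 · e^(0.0507 × 14/12) = 10716.7 × 1.06093437 = 11369.7154
Value of long forward = (F − K)·e^(−rT) = (11369.7154 − 10336.7) · e^(−0.0827·14/12)
= 1033.0154 × 0.90802503 = 938.00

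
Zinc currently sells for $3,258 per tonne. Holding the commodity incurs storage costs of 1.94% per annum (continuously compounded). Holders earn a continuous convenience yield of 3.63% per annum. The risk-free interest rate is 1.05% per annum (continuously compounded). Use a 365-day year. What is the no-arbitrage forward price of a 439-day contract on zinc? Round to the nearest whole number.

Net carry = r + u − y = 0.0105 + 0.0194 − 0.0363 = -0.0064
F = S·e^((r+u−y)T) = 3258 · e^(-0.0064 × 439/365) = 3258 · e^-0.007698
= 3258 × 0.992332 = $3,233 per tonne

$3,233 per tonne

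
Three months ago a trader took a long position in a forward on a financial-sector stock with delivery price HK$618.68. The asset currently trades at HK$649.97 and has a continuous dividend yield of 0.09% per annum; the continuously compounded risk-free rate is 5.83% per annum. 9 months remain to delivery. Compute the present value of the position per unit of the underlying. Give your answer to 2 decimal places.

Current fair forward for the remaining 9 months: F = S·e^((r − q)·T), (r − q) = 0.0583 − 0.0009 = 0.0574
F = 649.97 · e^(0.0574 × 9/12) = 649.97 × 1.043990 = 678.5622
Value of long forward = (F − K)·e^(−rT) = (678.5622 − 618.68) · e^(−0.0583·9/12)
= 59.8822 × 0.957217 = 57.32

HK$57.32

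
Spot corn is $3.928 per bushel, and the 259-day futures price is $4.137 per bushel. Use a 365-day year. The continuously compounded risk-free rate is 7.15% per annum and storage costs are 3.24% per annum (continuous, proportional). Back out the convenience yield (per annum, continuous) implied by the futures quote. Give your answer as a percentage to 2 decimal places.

F = S·e^((r+u−y)T) ⇒ (r+u−y) = ln(F/S)/T
ln(4.137/3.928) = 0.051840; /T ⇒ 0.073056
y = r + u − ln(F/S)/T = 0.0715 + 0.0324 − 0.073056 = 0.030844
y = 3.08%

3.08%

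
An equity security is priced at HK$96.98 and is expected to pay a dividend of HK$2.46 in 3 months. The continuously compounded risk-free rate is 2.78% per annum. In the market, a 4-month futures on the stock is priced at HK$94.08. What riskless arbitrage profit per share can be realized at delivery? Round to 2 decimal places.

PV(dividends) I = 2.46·e^(−0.0278·3/12) = 2.4430
Fair futures F* = (S − I)·e^(rT) = (96.98 − 2.4430)·e^0.009267 = 94.5370 × 1.009310 = 95.4171
Market HK$94.08 < fair 95.4171: forward underpriced → reverse cash-and-carry (short the stock, invest proceeds at r, pay the dividends, go long the forward).
Profit at T = |F_mkt − F*| = |94.08 − 95.4171| = HK$1.34 per share

HK$1.34 per share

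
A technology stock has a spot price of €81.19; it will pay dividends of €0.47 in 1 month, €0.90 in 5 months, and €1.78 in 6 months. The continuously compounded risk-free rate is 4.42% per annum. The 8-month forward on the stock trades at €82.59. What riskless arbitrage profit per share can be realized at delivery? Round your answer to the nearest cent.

€2.16 per share

PV(dividends) I = 0.47·e^(−0.0442·1/12) + 0.90·e^(−0.0442·5/12) + 1.78·e^(−0.0442·6/12) = 3.0929
Fair forward F* = (S − I)·e^(rT) = (81.19 − 3.0929)·e^0.029467 = 78.0971 × 1.029905 = 80.4326
Market €82.59 > fair 80.4326: forward overpriced → cash-and-carry (borrow at r, buy the stock and collect the dividends, short the forward).
Profit at T = |F_mkt − F*| = |82.59 − 80.4326| = €2.16 per share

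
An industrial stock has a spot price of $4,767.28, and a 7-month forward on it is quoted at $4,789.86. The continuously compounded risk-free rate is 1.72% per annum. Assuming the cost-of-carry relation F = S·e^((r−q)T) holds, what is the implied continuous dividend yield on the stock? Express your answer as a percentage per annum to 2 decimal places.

From F = S·e^((r−q)T): (r − q) = ln(F/S)/T
ln(4789.86/4767.28) = ln(1.004736) = 0.004725
(r − q) = 0.004725 / (7/12) = 0.008100
q = r − ln(F/S)/T = 0.0172 − 0.008100 = 0.009100
q = 0.91%

0.91%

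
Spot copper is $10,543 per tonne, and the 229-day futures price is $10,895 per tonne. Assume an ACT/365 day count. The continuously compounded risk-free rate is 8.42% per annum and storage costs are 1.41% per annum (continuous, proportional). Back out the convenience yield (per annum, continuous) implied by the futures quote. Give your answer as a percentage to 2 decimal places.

F = S·e^((r+u−y)T) ⇒ (r+u−y) = ln(F/S)/T
ln(10895/10543) = 0.032842; /T ⇒ 0.052346
y = r + u − ln(F/S)/T = 0.0842 + 0.0141 − 0.052346 = 0.045954
y = 4.60%

4.60%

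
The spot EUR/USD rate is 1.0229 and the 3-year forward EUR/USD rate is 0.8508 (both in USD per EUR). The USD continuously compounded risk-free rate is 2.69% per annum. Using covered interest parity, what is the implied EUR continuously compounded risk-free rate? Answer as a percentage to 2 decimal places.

8.83%

F = S·e^((r_USD − r_EUR)T) ⇒ r_EUR = r_USD − ln(F/S)/T
ln(0.8508/1.0229) = -0.184220; /(3) = -0.061407
r_EUR = 0.0269 + 0.061407 = 0.088307
r_EUR = 8.83%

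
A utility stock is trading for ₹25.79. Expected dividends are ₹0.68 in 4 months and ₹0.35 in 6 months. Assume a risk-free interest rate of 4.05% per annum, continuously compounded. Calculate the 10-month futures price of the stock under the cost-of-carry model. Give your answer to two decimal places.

PV(dividends) I = 0.68·e^(−0.0405·4/12) + 0.35·e^(−0.0405·6/12)
I = 0.6709 + 0.3430 = 1.0139
F = (S − I)·e^(rT) = (25.79 − 1.0139) · e^(0.0405·10/12)
= 24.7761 · e^0.033750 = 24.7761 × 1.034326 = ₹25.63

₹25.63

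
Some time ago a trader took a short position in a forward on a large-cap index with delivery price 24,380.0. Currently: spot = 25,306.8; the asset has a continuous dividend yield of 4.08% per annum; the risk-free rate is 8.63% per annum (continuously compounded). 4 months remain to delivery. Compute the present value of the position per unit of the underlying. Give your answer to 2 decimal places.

Current fair forward for the remaining 4 months: F = S·e^((r − q)·T), (r − q) = 0.0863 − 0.0408 = 0.0455
F = 25306.8 · e^(0.0455 × 4/12) = 25306.8 × 1.01528226 = 25693.5451
Value of long forward = (F − K)·e^(−rT) = (25693.5451 − 24380.0) · e^(−0.0863·4/12)
= 1313.5451 × 0.97164315 = 1276.30
Short position value = −(long value) = -1276.30

-1276.30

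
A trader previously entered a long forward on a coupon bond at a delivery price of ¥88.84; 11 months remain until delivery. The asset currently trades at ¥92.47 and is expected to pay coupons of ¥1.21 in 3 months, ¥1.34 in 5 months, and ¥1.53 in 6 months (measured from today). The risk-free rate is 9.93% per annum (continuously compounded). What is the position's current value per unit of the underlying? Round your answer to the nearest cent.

PV(remaining coupons) I = 1.21·e^(−0.0993·3/12) + 1.34·e^(−0.0993·5/12) + 1.53·e^(−0.0993·6/12) = 3.9219
Current forward F = (S − I)·e^(rT) = (92.47 − 3.9219)·e^(0.0993·11/12) = 88.5481 × 1.095296 = 96.9864
Value (long) = (F − K)·e^(−rT) = (96.9864 − 88.84) × 0.912995 = 7.4376
Value = ¥7.44

¥7.44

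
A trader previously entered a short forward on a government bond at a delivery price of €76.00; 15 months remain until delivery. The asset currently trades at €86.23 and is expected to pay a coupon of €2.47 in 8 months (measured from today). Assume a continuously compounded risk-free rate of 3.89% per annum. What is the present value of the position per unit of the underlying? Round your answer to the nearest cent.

-€11.43

PV(remaining coupons) I = 2.47·e^(−0.0389·8/12) = 2.4068
Current forward F = (S − I)·e^(rT) = (86.23 − 2.4068)·e^(0.0389·15/12) = 83.8232 × 1.049827 = 87.9999
Value (long) = (F − K)·e^(−rT) = (87.9999 − 76.00) × 0.952538 = 11.4304
Short position value = −(long value) = -€11.43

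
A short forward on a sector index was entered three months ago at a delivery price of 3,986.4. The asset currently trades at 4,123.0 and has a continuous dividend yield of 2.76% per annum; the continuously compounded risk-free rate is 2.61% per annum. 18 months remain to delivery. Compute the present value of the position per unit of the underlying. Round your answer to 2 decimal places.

-122.44

Current fair forward for the remaining 18 months: F = S·e^((r − q)·T), (r − q) = 0.0261 − 0.0276 = -0.0015
F = 4123.0 · e^(-0.0015 × 18/12) = 4123.0 × 0.99775253 = 4113.7337
Value of long forward = (F − K)·e^(−rT) = (4113.7337 − 3986.4) · e^(−0.0261·18/12)
= 127.3337 × 0.96160646 = 122.44
Short position value = −(long value) = -122.44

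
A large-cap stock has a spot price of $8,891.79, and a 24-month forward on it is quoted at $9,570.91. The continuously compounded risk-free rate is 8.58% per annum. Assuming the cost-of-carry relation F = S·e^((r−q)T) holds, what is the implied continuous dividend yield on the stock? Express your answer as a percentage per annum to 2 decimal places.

4.90%

From F = S·e^((r−q)T): (r − q) = ln(F/S)/T
ln(9570.91/8891.79) = ln(1.076376) = 0.073600
(r − q) = 0.073600 / (24/12) = 0.036800
q = r − ln(F/S)/T = 0.0858 − 0.036800 = 0.049000
q = 4.90%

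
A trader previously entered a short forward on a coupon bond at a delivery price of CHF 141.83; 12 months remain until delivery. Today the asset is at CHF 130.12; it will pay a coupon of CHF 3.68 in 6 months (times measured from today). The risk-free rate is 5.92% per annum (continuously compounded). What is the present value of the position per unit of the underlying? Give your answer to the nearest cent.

CHF 7.13

PV(remaining coupons) I = 3.68·e^(−0.0592·6/12) = 3.5727
Current forward F = (S − I)·e^(rT) = (130.12 − 3.5727)·e^(0.0592·12/12) = 126.5473 × 1.060987 = 134.2650
Value (long) = (F − K)·e^(−rT) = (134.2650 − 141.83) × 0.942518 = -7.1301
Short position value = −(long value) = CHF 7.13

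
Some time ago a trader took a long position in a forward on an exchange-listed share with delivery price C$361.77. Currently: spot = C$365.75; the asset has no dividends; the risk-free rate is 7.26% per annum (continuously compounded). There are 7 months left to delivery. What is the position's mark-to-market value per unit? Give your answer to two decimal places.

C$18.98

Current fair forward for the remaining 7 months: F = S·e^(r·T), r = 0.0726
F = 365.75 · e^(0.0726 × 7/12) = 365.75 × 1.043260 = 381.5723
Value of long forward = (F − K)·e^(−rT) = (381.5723 − 361.77) · e^(−0.0726·7/12)
= 19.8023 × 0.958534 = 18.98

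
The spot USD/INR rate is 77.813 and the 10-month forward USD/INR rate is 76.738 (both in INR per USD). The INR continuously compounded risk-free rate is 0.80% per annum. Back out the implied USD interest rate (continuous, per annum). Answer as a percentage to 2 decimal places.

F = S·e^((r_INR − r_USD)T) ⇒ r_USD = r_INR − ln(F/S)/T
ln(76.738/77.813) = -0.013911; /(10/12) = -0.016693
r_USD = 0.0080 + 0.016693 = 0.024693
r_USD = 2.47%

2.47%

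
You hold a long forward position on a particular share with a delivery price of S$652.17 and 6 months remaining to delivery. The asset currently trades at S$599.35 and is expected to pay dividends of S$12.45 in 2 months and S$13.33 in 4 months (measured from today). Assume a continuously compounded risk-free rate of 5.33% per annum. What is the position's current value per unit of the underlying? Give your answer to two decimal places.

PV(remaining dividends) I = 12.45·e^(−0.0533·2/12) + 13.33·e^(−0.0533·4/12) = 25.4352
Current forward F = (S − I)·e^(rT) = (599.35 − 25.4352)·e^(0.0533·6/12) = 573.9148 × 1.027008 = 589.4151
Value (long) = (F − K)·e^(−rT) = (589.4151 − 652.17) × 0.973702 = -61.1046
Value = -S$61.10

-S$61.10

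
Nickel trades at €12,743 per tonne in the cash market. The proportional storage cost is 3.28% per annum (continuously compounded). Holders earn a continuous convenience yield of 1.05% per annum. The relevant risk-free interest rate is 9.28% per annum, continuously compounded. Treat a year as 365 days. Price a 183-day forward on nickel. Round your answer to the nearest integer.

€13,500 per tonne

Net carry = r + u − y = 0.0928 + 0.0328 − 0.0105 = 0.1151
F = S·e^((r+u−y)T) = 12743 · e^(0.1151 × 183/365) = 12743 · e^0.057708
= 12743 × 1.059406 = €13,500 per tonne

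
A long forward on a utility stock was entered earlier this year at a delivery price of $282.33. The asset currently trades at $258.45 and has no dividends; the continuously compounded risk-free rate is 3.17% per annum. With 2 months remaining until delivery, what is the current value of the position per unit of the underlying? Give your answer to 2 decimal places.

-$22.39

Current fair forward for the remaining 2 months: F = S·e^(r·T), r = 0.0317
F = 258.45 · e^(0.0317 × 2/12) = 258.45 × 1.005297 = 259.8190
Value of long forward = (F − K)·e^(−rT) = (259.8190 − 282.33) · e^(−0.0317·2/12)
= -22.5110 × 0.994731 = -22.39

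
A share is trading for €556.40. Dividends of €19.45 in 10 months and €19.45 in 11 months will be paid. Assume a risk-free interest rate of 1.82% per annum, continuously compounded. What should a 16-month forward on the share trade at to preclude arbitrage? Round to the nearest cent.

€530.84

PV(dividends) I = 19.45·e^(−0.0182·10/12) + 19.45·e^(−0.0182·11/12)
I = 19.1572 + 19.1282 = 38.2854
F = (S − I)·e^(rT) = (556.40 − 38.2854) · e^(0.0182·16/12)
= 518.1146 · e^0.024267 = 518.1146 × 1.024564 = €530.84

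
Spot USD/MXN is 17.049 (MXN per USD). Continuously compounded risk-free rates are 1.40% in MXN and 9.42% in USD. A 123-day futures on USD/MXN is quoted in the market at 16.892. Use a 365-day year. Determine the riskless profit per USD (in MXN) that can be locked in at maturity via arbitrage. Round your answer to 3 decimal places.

0.298 per USD (in MXN)

Fair futures: F* = S·e^(carry·T), with carry = (r_MXN − r_USD) = 0.0140 − 0.0942 = -0.0802
F* = 17.049 · e^(-0.0802 × 123/365) = 17.049 · e^-0.027026 = 17.049 × 0.973336 = 16.5944
Market 16.892 > fair 16.5944: forward overpriced → cash-and-carry (buy spot, short the forward).
At maturity, profit = |F_mkt − F*| = |16.892 − 16.5944| = 0.298 per USD (in MXN)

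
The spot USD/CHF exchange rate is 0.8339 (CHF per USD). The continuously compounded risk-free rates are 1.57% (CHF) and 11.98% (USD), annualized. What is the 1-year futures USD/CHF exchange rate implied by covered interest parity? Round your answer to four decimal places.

0.7515

F = S·e^((r_CHF − r_USD)T) = 0.8339 · e^((0.0157 − 0.1198) × 1)
= 0.8339 · e^-0.104100 = 0.8339 × 0.901135
F = 0.7515 CHF per USD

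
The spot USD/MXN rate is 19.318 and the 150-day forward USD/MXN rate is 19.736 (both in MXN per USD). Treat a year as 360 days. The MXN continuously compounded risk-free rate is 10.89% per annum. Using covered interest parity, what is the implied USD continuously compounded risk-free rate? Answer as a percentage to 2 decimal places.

5.75%

F = S·e^((r_MXN − r_USD)T) ⇒ r_USD = r_MXN − ln(F/S)/T
ln(19.736/19.318) = 0.021407; /(150/360) = 0.051377
r_USD = 0.1089 − 0.051377 = 0.057523
r_USD = 5.75%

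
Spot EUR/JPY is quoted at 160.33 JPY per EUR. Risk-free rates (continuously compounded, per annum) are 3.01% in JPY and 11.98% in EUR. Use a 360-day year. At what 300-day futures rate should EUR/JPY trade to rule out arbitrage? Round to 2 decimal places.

148.78

F = S·e^((r_JPY − r_EUR)T) = 160.33 · e^((0.0301 − 0.1198) × 300/360)
= 160.33 · e^-0.074750 = 160.33 × 0.927975
F = 148.78 JPY per EUR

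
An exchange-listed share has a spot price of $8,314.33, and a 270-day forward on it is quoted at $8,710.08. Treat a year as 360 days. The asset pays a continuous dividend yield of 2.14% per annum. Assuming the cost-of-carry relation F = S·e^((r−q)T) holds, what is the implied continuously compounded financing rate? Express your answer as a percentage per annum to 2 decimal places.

From F = S·e^((r−q)T): (r − q) = ln(F/S)/T
ln(8710.08/8314.33) = ln(1.047599) = 0.046501
(r − q) = 0.046501 / (270/360) = 0.062001
r = ln(F/S)/T + q = 0.062001 + 0.0214 = 0.083401
r = 8.34%

8.34%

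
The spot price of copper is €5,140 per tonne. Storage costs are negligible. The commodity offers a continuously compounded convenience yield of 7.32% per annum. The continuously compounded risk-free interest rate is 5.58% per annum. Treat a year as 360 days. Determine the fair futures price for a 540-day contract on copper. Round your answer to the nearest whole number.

€5,008 per tonne

Net carry = r + u − y = 0.0558 + 0.0000 − 0.0732 = -0.0174
F = S·e^((r+u−y)T) = 5140 · e^(-0.0174 × 540/360) = 5140 · e^-0.026100
= 5140 × 0.974238 = €5,008 per tonne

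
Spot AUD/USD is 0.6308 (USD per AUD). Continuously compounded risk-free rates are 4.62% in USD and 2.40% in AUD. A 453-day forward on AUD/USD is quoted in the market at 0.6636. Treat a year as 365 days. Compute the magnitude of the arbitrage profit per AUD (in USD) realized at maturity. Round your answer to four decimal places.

0.0152 per AUD (in USD)

Fair forward: F* = S·e^(carry·T), with carry = (r_USD − r_AUD) = 0.0462 − 0.0240 = 0.0222
F* = 0.6308 · e^(0.0222 × 453/365) = 0.6308 · e^0.027552 = 0.6308 × 1.027935 = 0.6484
Market 0.6636 > fair 0.6484: forward overpriced → cash-and-carry (buy spot, short the forward).
At maturity, profit = |F_mkt − F*| = |0.6636 − 0.6484| = 0.0152 per AUD (in USD)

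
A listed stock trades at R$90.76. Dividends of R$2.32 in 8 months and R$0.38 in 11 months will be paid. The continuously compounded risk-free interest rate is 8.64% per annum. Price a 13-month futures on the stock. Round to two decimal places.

PV(dividends) I = 2.32·e^(−0.0864·8/12) + 0.38·e^(−0.0864·11/12)
I = 2.1901 + 0.3511 = 2.5412
F = (S − I)·e^(rT) = (90.76 − 2.5412) · e^(0.0864·13/12)
= 88.2188 · e^0.093600 = 88.2188 × 1.098120 = R$96.87

R$96.87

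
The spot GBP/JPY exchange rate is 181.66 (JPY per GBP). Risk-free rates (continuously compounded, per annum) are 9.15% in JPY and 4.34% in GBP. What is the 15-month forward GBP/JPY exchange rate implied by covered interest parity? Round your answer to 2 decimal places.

F = S·e^((r_JPY − r_GBP)T) = 181.66 · e^((0.0915 − 0.0434) × 15/12)
= 181.66 · e^0.060125 = 181.66 × 1.061969
F = 192.92 JPY per GBP

192.92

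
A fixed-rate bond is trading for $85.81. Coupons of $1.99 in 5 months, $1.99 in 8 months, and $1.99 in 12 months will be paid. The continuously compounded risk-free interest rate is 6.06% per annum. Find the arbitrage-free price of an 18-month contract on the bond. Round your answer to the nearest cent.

PV(coupons) I = 1.99·e^(−0.0606·5/12) + 1.99·e^(−0.0606·8/12) + 1.99·e^(−0.0606·12/12)
I = 1.9404 + 1.9112 + 1.8730 = 5.7246
F = (S − I)·e^(rT) = (85.81 − 5.7246) · e^(0.0606·18/12)
= 80.0854 · e^0.090900 = 80.0854 × 1.095159 = $87.71

$87.71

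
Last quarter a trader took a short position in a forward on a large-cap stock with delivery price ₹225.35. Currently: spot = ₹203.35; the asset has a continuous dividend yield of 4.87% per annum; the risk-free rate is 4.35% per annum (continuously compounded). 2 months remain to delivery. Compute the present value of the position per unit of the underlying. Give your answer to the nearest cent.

Current fair forward for the remaining 2 months: F = S·e^((r − q)·T), (r − q) = 0.0435 − 0.0487 = -0.0052
F = 203.35 · e^(-0.0052 × 2/12) = 203.35 × 0.999134 = 203.1739
Value of long forward = (F − K)·e^(−rT) = (203.1739 − 225.35) · e^(−0.0435·2/12)
= -22.1761 × 0.992776 = -22.02
Short position value = −(long value) = ₹22.02

₹22.02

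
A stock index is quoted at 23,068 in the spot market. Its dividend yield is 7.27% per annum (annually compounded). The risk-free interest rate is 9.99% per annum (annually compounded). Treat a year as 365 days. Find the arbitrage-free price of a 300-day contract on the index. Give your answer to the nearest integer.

23,548

F = S · (1+r)^T / (1+q)^T
= 23068 × 1.081406 / 1.059377 = 23068 × 1.020794
F = 23,548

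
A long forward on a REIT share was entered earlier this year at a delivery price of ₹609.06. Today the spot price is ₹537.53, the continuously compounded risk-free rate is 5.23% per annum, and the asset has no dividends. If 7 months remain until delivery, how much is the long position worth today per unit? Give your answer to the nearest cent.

-₹53.23

Current fair forward for the remaining 7 months: F = S·e^(r·T), r = 0.0523
F = 537.53 · e^(0.0523 × 7/12) = 537.53 × 1.030978 = 554.1816
Value of long forward = (F − K)·e^(−rT) = (554.1816 − 609.06) · e^(−0.0523·7/12)
= -54.8784 × 0.969952 = -53.23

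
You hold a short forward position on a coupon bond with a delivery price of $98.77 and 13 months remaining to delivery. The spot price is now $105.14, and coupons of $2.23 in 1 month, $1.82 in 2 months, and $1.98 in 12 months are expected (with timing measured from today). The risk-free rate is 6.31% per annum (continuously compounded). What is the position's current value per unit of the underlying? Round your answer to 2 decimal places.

PV(remaining coupons) I = 2.23·e^(−0.0631·1/12) + 1.82·e^(−0.0631·2/12) + 1.98·e^(−0.0631·12/12) = 5.8782
Current forward F = (S − I)·e^(rT) = (105.14 − 5.8782)·e^(0.0631·13/12) = 99.2618 × 1.070749 = 106.2845
Value (long) = (F − K)·e^(−rT) = (106.2845 − 98.77) × 0.933926 = 7.0180
Short position value = −(long value) = -$7.02

-$7.02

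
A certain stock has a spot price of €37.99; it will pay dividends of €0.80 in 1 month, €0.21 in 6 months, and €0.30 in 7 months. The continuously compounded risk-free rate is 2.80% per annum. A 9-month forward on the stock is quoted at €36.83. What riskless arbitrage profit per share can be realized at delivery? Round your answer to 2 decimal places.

€0.64 per share

PV(dividends) I = 0.80·e^(−0.0280·1/12) + 0.21·e^(−0.0280·6/12) + 0.30·e^(−0.0280·7/12) = 1.3004
Fair forward F* = (S − I)·e^(rT) = (37.99 − 1.3004)·e^0.021000 = 36.6896 × 1.021222 = 37.4682
Market €36.83 < fair 37.4682: forward underpriced → reverse cash-and-carry (short the stock, invest proceeds at r, pay the dividends, go long the forward).
Profit at T = |F_mkt − F*| = |36.83 − 37.4682| = €0.64 per share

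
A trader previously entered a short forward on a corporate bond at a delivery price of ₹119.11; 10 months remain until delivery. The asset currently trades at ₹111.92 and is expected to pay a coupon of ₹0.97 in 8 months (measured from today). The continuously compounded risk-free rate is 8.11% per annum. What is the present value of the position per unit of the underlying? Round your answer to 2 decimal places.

PV(remaining coupons) I = 0.97·e^(−0.0811·8/12) = 0.9189
Current forward F = (S − I)·e^(rT) = (111.92 − 0.9189)·e^(0.0811·10/12) = 111.0011 × 1.069919 = 118.7622
Value (long) = (F − K)·e^(−rT) = (118.7622 − 119.11) × 0.934650 = -0.3251
Short position value = −(long value) = ₹0.33

₹0.33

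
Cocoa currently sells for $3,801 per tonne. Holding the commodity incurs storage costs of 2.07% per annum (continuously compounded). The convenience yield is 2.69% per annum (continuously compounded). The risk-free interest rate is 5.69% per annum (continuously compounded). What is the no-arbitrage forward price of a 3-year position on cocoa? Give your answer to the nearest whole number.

Net carry = r + u − y = 0.0569 + 0.0207 − 0.0269 = 0.0507
F = S·e^((r+u−y)T) = 3801 · e^(0.0507 × 3) = 3801 · e^0.152100
= 3801 × 1.164277 = $4,425 per tonne

$4,425 per tonne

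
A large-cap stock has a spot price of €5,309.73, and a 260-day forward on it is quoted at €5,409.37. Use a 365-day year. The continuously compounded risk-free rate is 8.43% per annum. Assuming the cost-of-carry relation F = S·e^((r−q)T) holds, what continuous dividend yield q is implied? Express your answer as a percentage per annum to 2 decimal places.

From F = S·e^((r−q)T): (r − q) = ln(F/S)/T
ln(5409.37/5309.73) = ln(1.018766) = 0.018592
(r − q) = 0.018592 / (260/365) = 0.026100
q = r − ln(F/S)/T = 0.0843 − 0.026100 = 0.058200
q = 5.82%

5.82%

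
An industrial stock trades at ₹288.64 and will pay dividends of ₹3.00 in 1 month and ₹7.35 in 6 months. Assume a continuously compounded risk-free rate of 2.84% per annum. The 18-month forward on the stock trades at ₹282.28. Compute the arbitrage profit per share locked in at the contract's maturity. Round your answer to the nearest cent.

PV(dividends) I = 3.00·e^(−0.0284·1/12) + 7.35·e^(−0.0284·6/12) = 10.2393
Fair forward F* = (S − I)·e^(rT) = (288.64 − 10.2393)·e^0.042600 = 278.4007 × 1.043520 = 290.5167
Market ₹282.28 < fair 290.5167: forward underpriced → reverse cash-and-carry (short the stock, invest proceeds at r, pay the dividends, go long the forward).
Profit at T = |F_mkt − F*| = |282.28 − 290.5167| = ₹8.24 per share

₹8.24 per share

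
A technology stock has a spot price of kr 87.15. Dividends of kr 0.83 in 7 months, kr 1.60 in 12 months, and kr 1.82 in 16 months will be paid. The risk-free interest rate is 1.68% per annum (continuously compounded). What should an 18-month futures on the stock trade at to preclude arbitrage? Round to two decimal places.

kr 85.09

PV(dividends) I = 0.83·e^(−0.0168·7/12) + 1.60·e^(−0.0168·12/12) + 1.82·e^(−0.0168·16/12)
I = 0.8219 + 1.5733 + 1.7797 = 4.1749
F = (S − I)·e^(rT) = (87.15 − 4.1749) · e^(0.0168·18/12)
= 82.9751 · e^0.025200 = 82.9751 × 1.025520 = kr 85.09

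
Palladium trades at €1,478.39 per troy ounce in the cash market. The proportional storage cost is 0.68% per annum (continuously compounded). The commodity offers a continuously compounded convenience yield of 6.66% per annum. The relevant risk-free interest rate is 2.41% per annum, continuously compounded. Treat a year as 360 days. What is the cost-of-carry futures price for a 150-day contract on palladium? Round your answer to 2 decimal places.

€1,456.56 per troy ounce

Net carry = r + u − y = 0.0241 + 0.0068 − 0.0666 = -0.0357
F = S·e^((r+u−y)T) = 1478.39 · e^(-0.0357 × 150/360) = 1478.39 · e^-0.01487500
= 1478.39 × 0.98523509 = €1,456.56 per troy ounce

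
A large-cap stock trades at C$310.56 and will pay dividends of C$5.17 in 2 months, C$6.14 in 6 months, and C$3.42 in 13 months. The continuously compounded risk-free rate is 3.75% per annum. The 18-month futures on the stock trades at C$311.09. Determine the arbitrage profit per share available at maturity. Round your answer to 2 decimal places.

PV(dividends) I = 5.17·e^(−0.0375·2/12) + 6.14·e^(−0.0375·6/12) + 3.42·e^(−0.0375·13/12) = 14.4476
Fair futures F* = (S − I)·e^(rT) = (310.56 − 14.4476)·e^0.056250 = 296.1124 × 1.057862 = 313.2461
Market C$311.09 < fair 313.2461: forward underpriced → reverse cash-and-carry (short the stock, invest proceeds at r, pay the dividends, go long the forward).
Profit at T = |F_mkt − F*| = |311.09 − 313.2461| = C$2.16 per share

C$2.16 per share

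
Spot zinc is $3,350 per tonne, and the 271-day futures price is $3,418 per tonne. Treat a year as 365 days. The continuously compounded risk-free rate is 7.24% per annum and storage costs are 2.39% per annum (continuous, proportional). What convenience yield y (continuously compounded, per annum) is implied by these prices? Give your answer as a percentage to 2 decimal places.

F = S·e^((r+u−y)T) ⇒ (r+u−y) = ln(F/S)/T
ln(3418/3350) = 0.020095; /T ⇒ 0.027065
y = r + u − ln(F/S)/T = 0.0724 + 0.0239 − 0.027065 = 0.069235
y = 6.92%

6.92%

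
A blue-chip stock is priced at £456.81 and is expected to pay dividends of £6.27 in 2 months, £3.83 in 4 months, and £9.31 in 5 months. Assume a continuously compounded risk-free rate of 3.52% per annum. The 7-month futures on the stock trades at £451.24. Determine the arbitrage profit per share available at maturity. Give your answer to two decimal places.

PV(dividends) I = 6.27·e^(−0.0352·2/12) + 3.83·e^(−0.0352·4/12) + 9.31·e^(−0.0352·5/12) = 19.1931
Fair futures F* = (S − I)·e^(rT) = (456.81 − 19.1931)·e^0.020533 = 437.6169 × 1.020745 = 446.6953
Market £451.24 > fair 446.6953: forward overpriced → cash-and-carry (borrow at r, buy the stock and collect the dividends, short the forward).
Profit at T = |F_mkt − F*| = |451.24 − 446.6953| = £4.54 per share

£4.54 per share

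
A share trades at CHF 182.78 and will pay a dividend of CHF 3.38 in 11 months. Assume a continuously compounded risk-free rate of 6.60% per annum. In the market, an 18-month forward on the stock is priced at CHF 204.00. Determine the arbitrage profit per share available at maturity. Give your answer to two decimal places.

CHF 5.71 per share

PV(dividends) I = 3.38·e^(−0.0660·11/12) = 3.1816
Fair forward F* = (S − I)·e^(rT) = (182.78 − 3.1816)·e^0.099000 = 179.5984 × 1.104066 = 198.2885
Market CHF 204.00 > fair 198.2885: forward overpriced → cash-and-carry (borrow at r, buy the stock and collect the dividends, short the forward).
Profit at T = |F_mkt − F*| = |204.00 − 198.2885| = CHF 5.71 per share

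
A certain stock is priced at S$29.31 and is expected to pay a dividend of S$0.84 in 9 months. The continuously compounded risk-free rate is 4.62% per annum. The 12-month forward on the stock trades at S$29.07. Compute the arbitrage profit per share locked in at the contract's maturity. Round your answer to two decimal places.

PV(dividends) I = 0.84·e^(−0.0462·9/12) = 0.8114
Fair forward F* = (S − I)·e^(rT) = (29.31 − 0.8114)·e^0.046200 = 28.4986 × 1.047284 = 29.8461
Market S$29.07 < fair 29.8461: forward underpriced → reverse cash-and-carry (short the stock, invest proceeds at r, pay the dividends, go long the forward).
Profit at T = |F_mkt − F*| = |29.07 − 29.8461| = S$0.78 per share

S$0.78 per share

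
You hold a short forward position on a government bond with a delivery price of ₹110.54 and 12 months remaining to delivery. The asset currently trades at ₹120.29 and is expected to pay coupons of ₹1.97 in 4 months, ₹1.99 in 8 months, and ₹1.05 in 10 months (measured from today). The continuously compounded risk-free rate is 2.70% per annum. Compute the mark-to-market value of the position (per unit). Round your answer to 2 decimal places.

PV(remaining coupons) I = 1.97·e^(−0.0270·4/12) + 1.99·e^(−0.0270·8/12) + 1.05·e^(−0.0270·10/12) = 4.9335
Current forward F = (S − I)·e^(rT) = (120.29 − 4.9335)·e^(0.0270·12/12) = 115.3565 × 1.027368 = 118.5136
Value (long) = (F − K)·e^(−rT) = (118.5136 − 110.54) × 0.973361 = 7.7612
Short position value = −(long value) = -₹7.76

-₹7.76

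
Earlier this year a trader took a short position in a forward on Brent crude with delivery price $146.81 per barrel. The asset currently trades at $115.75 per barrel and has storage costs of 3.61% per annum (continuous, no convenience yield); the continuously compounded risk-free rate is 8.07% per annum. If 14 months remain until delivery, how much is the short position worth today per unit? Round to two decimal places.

$12.89 per barrel

Current fair forward for the remaining 14 months: F = S·e^((r + u)·T), (r + u) = 0.0807 + 0.0361 = 0.1168
F = 115.75 · e^(0.1168 × 14/12) = 115.75 × 1.145987 = 132.6480
Value of long forward = (F − K)·e^(−rT) = (132.6480 − 146.81) · e^(−0.0807·14/12)
= -14.1620 × 0.910146 = -12.89
Short position value = −(long value) = $12.89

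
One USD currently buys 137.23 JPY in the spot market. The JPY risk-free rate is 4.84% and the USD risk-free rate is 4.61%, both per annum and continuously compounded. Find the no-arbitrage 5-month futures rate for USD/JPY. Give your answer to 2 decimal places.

F = S·e^((r_JPY − r_USD)T) = 137.23 · e^((0.0484 − 0.0461) × 5/12)
= 137.23 · e^0.000958 = 137.23 × 1.000958
F = 137.36 JPY per USD

137.36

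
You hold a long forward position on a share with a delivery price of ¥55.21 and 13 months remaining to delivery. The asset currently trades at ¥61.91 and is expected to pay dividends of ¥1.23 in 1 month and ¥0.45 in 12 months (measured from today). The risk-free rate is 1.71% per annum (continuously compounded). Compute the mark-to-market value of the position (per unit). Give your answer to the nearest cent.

¥6.04

PV(remaining dividends) I = 1.23·e^(−0.0171·1/12) + 0.45·e^(−0.0171·12/12) = 1.6706
Current forward F = (S − I)·e^(rT) = (61.91 − 1.6706)·e^(0.0171·13/12) = 60.2394 × 1.018698 = 61.3658
Value (long) = (F − K)·e^(−rT) = (61.3658 − 55.21) × 0.981646 = 6.0428
Value = ¥6.04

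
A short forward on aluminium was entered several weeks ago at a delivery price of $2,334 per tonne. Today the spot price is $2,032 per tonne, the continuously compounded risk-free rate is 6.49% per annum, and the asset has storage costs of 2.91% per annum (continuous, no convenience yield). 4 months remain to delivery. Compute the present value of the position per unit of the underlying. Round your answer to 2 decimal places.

$232.24 per tonne

Current fair forward for the remaining 4 months: F = S·e^((r + u)·T), (r + u) = 0.0649 + 0.0291 = 0.0940
F = 2032 · e^(0.0940 × 4/12) = 2032 × 1.03182939 = 2096.6773
Value of long forward = (F − K)·e^(−rT) = (2096.6773 − 2334) · e^(−0.0649·4/12)
= -237.3227 × 0.97859899 = -232.24
Short position value = −(long value) = $232.24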